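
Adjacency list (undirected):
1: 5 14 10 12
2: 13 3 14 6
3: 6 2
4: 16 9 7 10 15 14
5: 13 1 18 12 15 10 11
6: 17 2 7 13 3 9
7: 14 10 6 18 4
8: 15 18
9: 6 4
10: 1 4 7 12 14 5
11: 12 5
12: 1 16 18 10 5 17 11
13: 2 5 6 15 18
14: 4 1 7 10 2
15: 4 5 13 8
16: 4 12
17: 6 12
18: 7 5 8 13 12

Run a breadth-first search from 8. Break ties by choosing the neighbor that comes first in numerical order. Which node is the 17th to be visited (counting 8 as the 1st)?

17

Visit 8; enqueue 15, 18 → queue [15, 18]
Visit 15; enqueue 4, 5, 13 → queue [18, 4, 5, 13]
Visit 18; enqueue 7, 12 → queue [4, 5, 13, 7, 12]
Visit 4; enqueue 9, 10, 14, 16 → queue [5, 13, 7, 12, 9, 10, 14, 16]
Visit 5; enqueue 1, 11 → queue [13, 7, 12, 9, 10, 14, 16, 1, 11]
Visit 13; enqueue 2, 6 → queue [7, 12, 9, 10, 14, 16, 1, 11, 2, 6]
Visit 7 → queue [12, 9, 10, 14, 16, 1, 11, 2, 6]
Visit 12; enqueue 17 → queue [9, 10, 14, 16, 1, 11, 2, 6, 17]
Visit 9 → queue [10, 14, 16, 1, 11, 2, 6, 17]
Visit 10 → queue [14, 16, 1, 11, 2, 6, 17]
Visit 14 → queue [16, 1, 11, 2, 6, 17]
Visit 16 → queue [1, 11, 2, 6, 17]
Visit 1 → queue [11, 2, 6, 17]
Visit 11 → queue [2, 6, 17]
Visit 2; enqueue 3 → queue [6, 17, 3]
Visit 6 → queue [17, 3]
Visit 17 → queue [3]
Visit 3 → queue []

Visit order: 8, 15, 18, 4, 5, 13, 7, 12, 9, 10, 14, 16, 1, 11, 2, 6, 17, 3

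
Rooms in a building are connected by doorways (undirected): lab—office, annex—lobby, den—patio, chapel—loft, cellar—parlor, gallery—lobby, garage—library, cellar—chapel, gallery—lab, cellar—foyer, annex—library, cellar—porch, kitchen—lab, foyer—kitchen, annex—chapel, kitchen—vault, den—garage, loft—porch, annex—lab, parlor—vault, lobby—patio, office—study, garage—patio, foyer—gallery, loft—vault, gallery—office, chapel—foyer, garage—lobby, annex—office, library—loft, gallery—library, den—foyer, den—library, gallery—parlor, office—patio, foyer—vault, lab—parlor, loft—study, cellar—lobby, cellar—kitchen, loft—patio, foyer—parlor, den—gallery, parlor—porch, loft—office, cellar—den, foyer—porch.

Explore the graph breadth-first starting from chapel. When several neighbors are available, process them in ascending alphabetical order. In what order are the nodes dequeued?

chapel, annex, cellar, foyer, loft, lab, library, lobby, office, den, kitchen, parlor, porch, gallery, vault, patio, study, garage

Visit chapel; enqueue annex, cellar, foyer, loft → queue [annex, cellar, foyer, loft]
Visit annex; enqueue lab, library, lobby, office → queue [cellar, foyer, loft, lab, library, lobby, office]
Visit cellar; enqueue den, kitchen, parlor, porch → queue [foyer, loft, lab, library, lobby, office, den, kitchen, parlor, porch]
Visit foyer; enqueue gallery, vault → queue [loft, lab, library, lobby, office, den, kitchen, parlor, porch, gallery, vault]
Visit loft; enqueue patio, study → queue [lab, library, lobby, office, den, kitchen, parlor, porch, gallery, vault, patio, study]
Visit lab → queue [library, lobby, office, den, kitchen, parlor, porch, gallery, vault, patio, study]
Visit library; enqueue garage → queue [lobby, office, den, kitchen, parlor, porch, gallery, vault, patio, study, garage]
Visit lobby → queue [office, den, kitchen, parlor, porch, gallery, vault, patio, study, garage]
Visit office → queue [den, kitchen, parlor, porch, gallery, vault, patio, study, garage]
Visit den → queue [kitchen, parlor, porch, gallery, vault, patio, study, garage]
Visit kitchen → queue [parlor, porch, gallery, vault, patio, study, garage]
Visit parlor → queue [porch, gallery, vault, patio, study, garage]
Visit porch → queue [gallery, vault, patio, study, garage]
Visit gallery → queue [vault, patio, study, garage]
Visit vault → queue [patio, study, garage]
Visit patio → queue [study, garage]
Visit study → queue [garage]
Visit garage → queue []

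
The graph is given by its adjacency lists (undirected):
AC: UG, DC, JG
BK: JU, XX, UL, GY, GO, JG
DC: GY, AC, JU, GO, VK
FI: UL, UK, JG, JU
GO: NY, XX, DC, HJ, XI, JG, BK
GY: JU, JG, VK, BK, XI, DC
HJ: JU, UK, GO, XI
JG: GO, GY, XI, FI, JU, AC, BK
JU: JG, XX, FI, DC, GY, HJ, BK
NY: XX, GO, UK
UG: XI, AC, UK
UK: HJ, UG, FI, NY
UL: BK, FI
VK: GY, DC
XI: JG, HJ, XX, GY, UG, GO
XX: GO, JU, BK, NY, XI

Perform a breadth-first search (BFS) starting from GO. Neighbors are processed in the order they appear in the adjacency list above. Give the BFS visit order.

GO, NY, XX, DC, HJ, XI, JG, BK, UK, JU, GY, AC, VK, UG, FI, UL

Visit GO; enqueue NY, XX, DC, HJ, XI, JG, BK → queue [NY, XX, DC, HJ, XI, JG, BK]
Visit NY; enqueue UK → queue [XX, DC, HJ, XI, JG, BK, UK]
Visit XX; enqueue JU → queue [DC, HJ, XI, JG, BK, UK, JU]
Visit DC; enqueue GY, AC, VK → queue [HJ, XI, JG, BK, UK, JU, GY, AC, VK]
Visit HJ → queue [XI, JG, BK, UK, JU, GY, AC, VK]
Visit XI; enqueue UG → queue [JG, BK, UK, JU, GY, AC, VK, UG]
Visit JG; enqueue FI → queue [BK, UK, JU, GY, AC, VK, UG, FI]
Visit BK; enqueue UL → queue [UK, JU, GY, AC, VK, UG, FI, UL]
Visit UK → queue [JU, GY, AC, VK, UG, FI, UL]
Visit JU → queue [GY, AC, VK, UG, FI, UL]
Visit GY → queue [AC, VK, UG, FI, UL]
Visit AC → queue [VK, UG, FI, UL]
Visit VK → queue [UG, FI, UL]
Visit UG → queue [FI, UL]
Visit FI → queue [UL]
Visit UL → queue []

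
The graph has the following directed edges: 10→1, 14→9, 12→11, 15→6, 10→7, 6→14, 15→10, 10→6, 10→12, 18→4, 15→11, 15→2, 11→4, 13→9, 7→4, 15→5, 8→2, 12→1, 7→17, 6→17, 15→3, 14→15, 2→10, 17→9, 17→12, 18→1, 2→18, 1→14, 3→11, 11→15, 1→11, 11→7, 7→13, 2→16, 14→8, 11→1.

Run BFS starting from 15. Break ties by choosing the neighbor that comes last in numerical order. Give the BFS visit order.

15 11 10 6 5 3 2 7 4 1 12 17 14 18 16 13 9 8

Visit 15; enqueue 11, 10, 6, 5, 3, 2 → queue [11, 10, 6, 5, 3, 2]
Visit 11; enqueue 7, 4, 1 → queue [10, 6, 5, 3, 2, 7, 4, 1]
Visit 10; enqueue 12 → queue [6, 5, 3, 2, 7, 4, 1, 12]
Visit 6; enqueue 17, 14 → queue [5, 3, 2, 7, 4, 1, 12, 17, 14]
Visit 5 → queue [3, 2, 7, 4, 1, 12, 17, 14]
Visit 3 → queue [2, 7, 4, 1, 12, 17, 14]
Visit 2; enqueue 18, 16 → queue [7, 4, 1, 12, 17, 14, 18, 16]
Visit 7; enqueue 13 → queue [4, 1, 12, 17, 14, 18, 16, 13]
Visit 4 → queue [1, 12, 17, 14, 18, 16, 13]
Visit 1 → queue [12, 17, 14, 18, 16, 13]
Visit 12 → queue [17, 14, 18, 16, 13]
Visit 17; enqueue 9 → queue [14, 18, 16, 13, 9]
Visit 14; enqueue 8 → queue [18, 16, 13, 9, 8]
Visit 18 → queue [16, 13, 9, 8]
Visit 16 → queue [13, 9, 8]
Visit 13 → queue [9, 8]
Visit 9 → queue [8]
Visit 8 → queue []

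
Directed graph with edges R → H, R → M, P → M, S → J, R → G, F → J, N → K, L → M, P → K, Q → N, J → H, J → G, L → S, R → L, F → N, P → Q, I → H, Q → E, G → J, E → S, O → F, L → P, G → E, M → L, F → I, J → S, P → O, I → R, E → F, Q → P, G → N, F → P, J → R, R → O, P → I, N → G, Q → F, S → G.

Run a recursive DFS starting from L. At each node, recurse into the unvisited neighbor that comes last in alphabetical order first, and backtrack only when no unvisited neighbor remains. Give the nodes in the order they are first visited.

L -> S -> J -> R -> O -> F -> P -> Q -> N -> K -> G -> E -> M -> I -> H

Visit L
L → S
S → J
J → R
R → O
O → F
F → P
P → Q
Q → N
N → K
N → G
G → E
P → M
P → I
I → H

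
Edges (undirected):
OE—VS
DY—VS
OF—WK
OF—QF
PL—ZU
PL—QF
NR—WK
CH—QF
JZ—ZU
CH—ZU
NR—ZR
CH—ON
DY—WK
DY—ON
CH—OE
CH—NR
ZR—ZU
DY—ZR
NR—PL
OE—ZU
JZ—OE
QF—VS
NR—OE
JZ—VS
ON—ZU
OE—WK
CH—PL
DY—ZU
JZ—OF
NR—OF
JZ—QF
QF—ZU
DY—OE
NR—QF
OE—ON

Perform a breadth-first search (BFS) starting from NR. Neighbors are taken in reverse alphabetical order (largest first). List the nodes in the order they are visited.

NR, ZR, WK, QF, PL, OF, OE, CH, ZU, DY, VS, JZ, ON

Visit NR; enqueue ZR, WK, QF, PL, OF, OE, CH → queue [ZR, WK, QF, PL, OF, OE, CH]
Visit ZR; enqueue ZU, DY → queue [WK, QF, PL, OF, OE, CH, ZU, DY]
Visit WK → queue [QF, PL, OF, OE, CH, ZU, DY]
Visit QF; enqueue VS, JZ → queue [PL, OF, OE, CH, ZU, DY, VS, JZ]
Visit PL → queue [OF, OE, CH, ZU, DY, VS, JZ]
Visit OF → queue [OE, CH, ZU, DY, VS, JZ]
Visit OE; enqueue ON → queue [CH, ZU, DY, VS, JZ, ON]
Visit CH → queue [ZU, DY, VS, JZ, ON]
Visit ZU → queue [DY, VS, JZ, ON]
Visit DY → queue [VS, JZ, ON]
Visit VS → queue [JZ, ON]
Visit JZ → queue [ON]
Visit ON → queue []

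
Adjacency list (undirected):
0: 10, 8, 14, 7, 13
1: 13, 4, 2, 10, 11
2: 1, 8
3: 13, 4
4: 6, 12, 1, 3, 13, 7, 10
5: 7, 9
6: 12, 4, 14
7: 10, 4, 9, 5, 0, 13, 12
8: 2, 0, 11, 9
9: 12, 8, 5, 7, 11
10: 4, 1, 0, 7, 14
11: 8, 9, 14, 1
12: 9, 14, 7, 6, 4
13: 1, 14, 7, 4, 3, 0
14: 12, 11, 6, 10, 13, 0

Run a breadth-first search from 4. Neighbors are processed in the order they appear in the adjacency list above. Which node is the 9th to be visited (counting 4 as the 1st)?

Visit 4; enqueue 6, 12, 1, 3, 13, 7, 10 → queue [6, 12, 1, 3, 13, 7, 10]
Visit 6; enqueue 14 → queue [12, 1, 3, 13, 7, 10, 14]
Visit 12; enqueue 9 → queue [1, 3, 13, 7, 10, 14, 9]
Visit 1; enqueue 2, 11 → queue [3, 13, 7, 10, 14, 9, 2, 11]
Visit 3 → queue [13, 7, 10, 14, 9, 2, 11]
Visit 13; enqueue 0 → queue [7, 10, 14, 9, 2, 11, 0]
Visit 7; enqueue 5 → queue [10, 14, 9, 2, 11, 0, 5]
Visit 10 → queue [14, 9, 2, 11, 0, 5]
Visit 14 → queue [9, 2, 11, 0, 5]
Visit 9; enqueue 8 → queue [2, 11, 0, 5, 8]
Visit 2 → queue [11, 0, 5, 8]
Visit 11 → queue [0, 5, 8]
Visit 0 → queue [5, 8]
Visit 5 → queue [8]
Visit 8 → queue []

Visit order: 4, 6, 12, 1, 3, 13, 7, 10, 14, 9, 2, 11, 0, 5, 8

14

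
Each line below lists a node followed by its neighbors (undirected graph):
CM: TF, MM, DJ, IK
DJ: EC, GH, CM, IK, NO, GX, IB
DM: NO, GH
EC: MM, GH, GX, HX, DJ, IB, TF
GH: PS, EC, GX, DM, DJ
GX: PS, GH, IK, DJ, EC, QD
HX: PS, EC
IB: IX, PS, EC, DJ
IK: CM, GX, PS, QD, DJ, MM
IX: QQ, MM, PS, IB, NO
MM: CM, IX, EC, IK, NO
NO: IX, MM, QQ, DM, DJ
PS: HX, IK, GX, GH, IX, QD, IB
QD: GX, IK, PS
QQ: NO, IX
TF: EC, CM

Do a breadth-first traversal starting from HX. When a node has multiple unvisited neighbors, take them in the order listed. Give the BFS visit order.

HX PS EC IK GX GH IX QD IB MM DJ TF CM DM QQ NO

Visit HX; enqueue PS, EC → queue [PS, EC]
Visit PS; enqueue IK, GX, GH, IX, QD, IB → queue [EC, IK, GX, GH, IX, QD, IB]
Visit EC; enqueue MM, DJ, TF → queue [IK, GX, GH, IX, QD, IB, MM, DJ, TF]
Visit IK; enqueue CM → queue [GX, GH, IX, QD, IB, MM, DJ, TF, CM]
Visit GX → queue [GH, IX, QD, IB, MM, DJ, TF, CM]
Visit GH; enqueue DM → queue [IX, QD, IB, MM, DJ, TF, CM, DM]
Visit IX; enqueue QQ, NO → queue [QD, IB, MM, DJ, TF, CM, DM, QQ, NO]
Visit QD → queue [IB, MM, DJ, TF, CM, DM, QQ, NO]
Visit IB → queue [MM, DJ, TF, CM, DM, QQ, NO]
Visit MM → queue [DJ, TF, CM, DM, QQ, NO]
Visit DJ → queue [TF, CM, DM, QQ, NO]
Visit TF → queue [CM, DM, QQ, NO]
Visit CM → queue [DM, QQ, NO]
Visit DM → queue [QQ, NO]
Visit QQ → queue [NO]
Visit NO → queue []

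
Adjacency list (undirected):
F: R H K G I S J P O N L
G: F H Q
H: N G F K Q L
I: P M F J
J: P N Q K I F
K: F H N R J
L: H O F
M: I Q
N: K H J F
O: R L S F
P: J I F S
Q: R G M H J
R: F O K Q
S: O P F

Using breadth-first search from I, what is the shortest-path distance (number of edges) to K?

Level 0: I
Level 1: F, J, M, P
Level 2: G, H, K, L, N, O, Q, R, S
K first appears at level 2.

2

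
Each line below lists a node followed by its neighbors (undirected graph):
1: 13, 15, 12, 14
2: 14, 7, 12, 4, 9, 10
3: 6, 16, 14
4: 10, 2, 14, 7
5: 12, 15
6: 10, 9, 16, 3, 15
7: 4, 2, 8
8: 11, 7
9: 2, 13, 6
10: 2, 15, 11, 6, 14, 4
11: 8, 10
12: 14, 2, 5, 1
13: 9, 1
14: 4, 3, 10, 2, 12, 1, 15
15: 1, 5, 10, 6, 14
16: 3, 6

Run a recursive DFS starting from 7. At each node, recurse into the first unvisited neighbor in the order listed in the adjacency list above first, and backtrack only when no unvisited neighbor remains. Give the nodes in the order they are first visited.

Visit 7
7 → 4
4 → 10
10 → 2
2 → 14
14 → 3
3 → 6
6 → 9
9 → 13
13 → 1
1 → 15
15 → 5
5 → 12
6 → 16
10 → 11
11 → 8

7, 4, 10, 2, 14, 3, 6, 9, 13, 1, 15, 5, 12, 16, 11, 8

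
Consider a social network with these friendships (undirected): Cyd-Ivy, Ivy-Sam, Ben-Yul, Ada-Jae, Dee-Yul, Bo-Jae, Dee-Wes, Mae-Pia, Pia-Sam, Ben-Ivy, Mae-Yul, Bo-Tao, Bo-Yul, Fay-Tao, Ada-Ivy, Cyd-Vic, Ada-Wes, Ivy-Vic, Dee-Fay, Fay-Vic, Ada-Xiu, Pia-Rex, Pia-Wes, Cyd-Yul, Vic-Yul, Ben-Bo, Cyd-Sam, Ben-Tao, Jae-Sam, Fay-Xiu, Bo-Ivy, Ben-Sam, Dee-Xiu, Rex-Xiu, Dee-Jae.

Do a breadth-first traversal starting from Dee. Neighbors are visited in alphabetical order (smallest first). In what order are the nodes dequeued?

Dee, Fay, Jae, Wes, Xiu, Yul, Tao, Vic, Ada, Bo, Sam, Pia, Rex, Ben, Cyd, Mae, Ivy

Visit Dee; enqueue Fay, Jae, Wes, Xiu, Yul → queue [Fay, Jae, Wes, Xiu, Yul]
Visit Fay; enqueue Tao, Vic → queue [Jae, Wes, Xiu, Yul, Tao, Vic]
Visit Jae; enqueue Ada, Bo, Sam → queue [Wes, Xiu, Yul, Tao, Vic, Ada, Bo, Sam]
Visit Wes; enqueue Pia → queue [Xiu, Yul, Tao, Vic, Ada, Bo, Sam, Pia]
Visit Xiu; enqueue Rex → queue [Yul, Tao, Vic, Ada, Bo, Sam, Pia, Rex]
Visit Yul; enqueue Ben, Cyd, Mae → queue [Tao, Vic, Ada, Bo, Sam, Pia, Rex, Ben, Cyd, Mae]
Visit Tao → queue [Vic, Ada, Bo, Sam, Pia, Rex, Ben, Cyd, Mae]
Visit Vic; enqueue Ivy → queue [Ada, Bo, Sam, Pia, Rex, Ben, Cyd, Mae, Ivy]
Visit Ada → queue [Bo, Sam, Pia, Rex, Ben, Cyd, Mae, Ivy]
Visit Bo → queue [Sam, Pia, Rex, Ben, Cyd, Mae, Ivy]
Visit Sam → queue [Pia, Rex, Ben, Cyd, Mae, Ivy]
Visit Pia → queue [Rex, Ben, Cyd, Mae, Ivy]
Visit Rex → queue [Ben, Cyd, Mae, Ivy]
Visit Ben → queue [Cyd, Mae, Ivy]
Visit Cyd → queue [Mae, Ivy]
Visit Mae → queue [Ivy]
Visit Ivy → queue []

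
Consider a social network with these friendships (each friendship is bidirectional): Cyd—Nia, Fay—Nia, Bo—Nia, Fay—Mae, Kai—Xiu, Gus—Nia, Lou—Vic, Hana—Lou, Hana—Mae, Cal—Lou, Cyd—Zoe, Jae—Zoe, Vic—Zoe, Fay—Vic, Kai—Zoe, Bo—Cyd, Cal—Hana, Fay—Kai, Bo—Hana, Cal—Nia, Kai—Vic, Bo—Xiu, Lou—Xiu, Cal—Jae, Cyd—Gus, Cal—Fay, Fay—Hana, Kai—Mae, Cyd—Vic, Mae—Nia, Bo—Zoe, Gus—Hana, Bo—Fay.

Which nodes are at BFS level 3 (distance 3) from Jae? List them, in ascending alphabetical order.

Level 0: Jae
Level 1: Cal, Zoe
Level 2: Bo, Cyd, Fay, Hana, Kai, Lou, Nia, Vic
Level 3: Gus, Mae, Xiu

Gus, Mae, Xiu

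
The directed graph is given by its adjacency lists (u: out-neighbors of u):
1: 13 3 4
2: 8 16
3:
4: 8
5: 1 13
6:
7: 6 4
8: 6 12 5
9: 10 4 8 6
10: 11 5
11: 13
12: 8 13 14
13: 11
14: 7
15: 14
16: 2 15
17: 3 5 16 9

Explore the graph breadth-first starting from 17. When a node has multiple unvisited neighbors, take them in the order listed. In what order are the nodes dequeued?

17, 3, 5, 16, 9, 1, 13, 2, 15, 10, 4, 8, 6, 11, 14, 12, 7

Visit 17; enqueue 3, 5, 16, 9 → queue [3, 5, 16, 9]
Visit 3 → queue [5, 16, 9]
Visit 5; enqueue 1, 13 → queue [16, 9, 1, 13]
Visit 16; enqueue 2, 15 → queue [9, 1, 13, 2, 15]
Visit 9; enqueue 10, 4, 8, 6 → queue [1, 13, 2, 15, 10, 4, 8, 6]
Visit 1 → queue [13, 2, 15, 10, 4, 8, 6]
Visit 13; enqueue 11 → queue [2, 15, 10, 4, 8, 6, 11]
Visit 2 → queue [15, 10, 4, 8, 6, 11]
Visit 15; enqueue 14 → queue [10, 4, 8, 6, 11, 14]
Visit 10 → queue [4, 8, 6, 11, 14]
Visit 4 → queue [8, 6, 11, 14]
Visit 8; enqueue 12 → queue [6, 11, 14, 12]
Visit 6 → queue [11, 14, 12]
Visit 11 → queue [14, 12]
Visit 14; enqueue 7 → queue [12, 7]
Visit 12 → queue [7]
Visit 7 → queue []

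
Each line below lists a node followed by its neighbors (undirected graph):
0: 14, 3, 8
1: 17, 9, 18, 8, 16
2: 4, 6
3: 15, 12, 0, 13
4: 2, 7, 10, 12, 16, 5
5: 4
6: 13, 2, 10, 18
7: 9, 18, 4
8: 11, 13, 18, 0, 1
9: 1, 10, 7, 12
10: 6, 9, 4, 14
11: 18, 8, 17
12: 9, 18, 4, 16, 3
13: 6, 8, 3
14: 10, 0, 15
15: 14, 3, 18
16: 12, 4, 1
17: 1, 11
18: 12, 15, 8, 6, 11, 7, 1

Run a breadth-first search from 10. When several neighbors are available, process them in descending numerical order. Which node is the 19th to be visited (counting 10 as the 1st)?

11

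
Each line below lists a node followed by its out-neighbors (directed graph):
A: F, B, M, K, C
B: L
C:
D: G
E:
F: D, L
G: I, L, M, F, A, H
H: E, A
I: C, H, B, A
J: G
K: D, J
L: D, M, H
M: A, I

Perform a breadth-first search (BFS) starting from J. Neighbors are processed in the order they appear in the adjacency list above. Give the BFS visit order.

Visit J; enqueue G → queue [G]
Visit G; enqueue I, L, M, F, A, H → queue [I, L, M, F, A, H]
Visit I; enqueue C, B → queue [L, M, F, A, H, C, B]
Visit L; enqueue D → queue [M, F, A, H, C, B, D]
Visit M → queue [F, A, H, C, B, D]
Visit F → queue [A, H, C, B, D]
Visit A; enqueue K → queue [H, C, B, D, K]
Visit H; enqueue E → queue [C, B, D, K, E]
Visit C → queue [B, D, K, E]
Visit B → queue [D, K, E]
Visit D → queue [K, E]
Visit K → queue [E]
Visit E → queue []

J, G, I, L, M, F, A, H, C, B, D, K, E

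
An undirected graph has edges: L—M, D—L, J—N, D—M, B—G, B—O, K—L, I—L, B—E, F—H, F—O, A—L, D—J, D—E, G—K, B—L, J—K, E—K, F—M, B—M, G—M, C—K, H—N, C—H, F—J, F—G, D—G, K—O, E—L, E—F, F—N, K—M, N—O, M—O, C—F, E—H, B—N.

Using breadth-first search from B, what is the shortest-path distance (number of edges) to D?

2

Level 0: B
Level 1: E, G, L, M, N, O
Level 2: A, D, F, H, I, J, K
Level 3: C
D first appears at level 2.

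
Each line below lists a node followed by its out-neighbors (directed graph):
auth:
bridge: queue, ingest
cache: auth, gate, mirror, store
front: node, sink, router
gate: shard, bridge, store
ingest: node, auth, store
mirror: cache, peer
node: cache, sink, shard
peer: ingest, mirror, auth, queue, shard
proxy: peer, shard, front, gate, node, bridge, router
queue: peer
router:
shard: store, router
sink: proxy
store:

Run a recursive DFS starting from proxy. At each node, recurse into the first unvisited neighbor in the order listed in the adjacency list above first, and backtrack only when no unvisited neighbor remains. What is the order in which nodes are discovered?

proxy → peer → ingest → node → cache → auth → gate → shard → store → router → bridge → queue → mirror → sink → front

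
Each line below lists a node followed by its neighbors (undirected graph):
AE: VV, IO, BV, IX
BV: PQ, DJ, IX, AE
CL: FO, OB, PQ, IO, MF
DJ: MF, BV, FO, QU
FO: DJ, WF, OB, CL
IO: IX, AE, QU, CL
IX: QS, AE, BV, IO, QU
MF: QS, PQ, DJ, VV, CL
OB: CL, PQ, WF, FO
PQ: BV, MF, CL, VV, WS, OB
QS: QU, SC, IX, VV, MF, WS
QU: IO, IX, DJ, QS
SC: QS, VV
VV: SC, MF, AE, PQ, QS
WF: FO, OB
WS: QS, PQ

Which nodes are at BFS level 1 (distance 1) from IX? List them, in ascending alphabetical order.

Level 0: IX
Level 1: AE, BV, IO, QS, QU
Level 2: CL, DJ, MF, PQ, SC, VV, WS
Level 3: FO, OB
Level 4: WF

AE, BV, IO, QS, QU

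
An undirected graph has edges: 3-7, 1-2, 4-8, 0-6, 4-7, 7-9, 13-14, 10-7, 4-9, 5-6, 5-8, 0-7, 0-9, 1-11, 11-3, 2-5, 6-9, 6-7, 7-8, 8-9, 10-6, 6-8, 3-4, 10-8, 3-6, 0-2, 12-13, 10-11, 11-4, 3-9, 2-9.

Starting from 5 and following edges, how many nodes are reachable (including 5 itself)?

12

BFS from 5 visits: 5, 8, 6, 2, 10, 9, 7, 4, 3, 0, 1, 11
Reachable nodes: 12 of 15 total.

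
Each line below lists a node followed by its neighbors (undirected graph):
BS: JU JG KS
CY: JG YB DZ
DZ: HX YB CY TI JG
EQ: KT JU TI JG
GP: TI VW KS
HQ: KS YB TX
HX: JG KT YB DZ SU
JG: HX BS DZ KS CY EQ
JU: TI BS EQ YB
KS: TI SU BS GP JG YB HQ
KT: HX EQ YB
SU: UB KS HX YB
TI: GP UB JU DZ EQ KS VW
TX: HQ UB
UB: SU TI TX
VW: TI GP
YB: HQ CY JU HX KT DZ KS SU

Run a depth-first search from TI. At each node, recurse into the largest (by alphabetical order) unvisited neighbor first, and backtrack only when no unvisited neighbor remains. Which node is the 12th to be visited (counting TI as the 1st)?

EQ

Visit TI
TI → VW
VW → GP
GP → KS
KS → YB
YB → SU
SU → UB
UB → TX
TX → HQ
SU → HX
HX → KT
KT → EQ
EQ → JU
JU → BS
BS → JG
JG → DZ
DZ → CY

Visit order: TI, VW, GP, KS, YB, SU, UB, TX, HQ, HX, KT, EQ, JU, BS, JG, DZ, CY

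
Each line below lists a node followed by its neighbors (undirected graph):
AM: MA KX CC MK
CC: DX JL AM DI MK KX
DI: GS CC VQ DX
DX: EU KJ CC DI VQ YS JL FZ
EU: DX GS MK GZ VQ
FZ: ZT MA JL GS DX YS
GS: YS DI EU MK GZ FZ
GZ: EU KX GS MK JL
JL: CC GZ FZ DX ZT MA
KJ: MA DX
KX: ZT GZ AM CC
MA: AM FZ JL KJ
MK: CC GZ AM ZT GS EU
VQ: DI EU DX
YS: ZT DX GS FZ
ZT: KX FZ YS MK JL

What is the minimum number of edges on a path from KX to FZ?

2

Level 0: KX
Level 1: AM, CC, GZ, ZT
Level 2: DI, DX, EU, FZ, GS, JL, MA, MK, YS
Level 3: KJ, VQ
FZ first appears at level 2.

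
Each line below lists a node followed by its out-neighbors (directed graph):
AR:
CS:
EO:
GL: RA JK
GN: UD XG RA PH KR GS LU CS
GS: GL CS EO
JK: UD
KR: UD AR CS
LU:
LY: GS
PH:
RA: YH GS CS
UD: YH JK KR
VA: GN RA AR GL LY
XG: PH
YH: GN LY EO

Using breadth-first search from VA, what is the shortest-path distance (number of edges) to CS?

2

Level 0: VA
Level 1: AR, GL, GN, LY, RA
Level 2: CS, GS, JK, KR, LU, PH, UD, XG, YH
Level 3: EO
CS first appears at level 2.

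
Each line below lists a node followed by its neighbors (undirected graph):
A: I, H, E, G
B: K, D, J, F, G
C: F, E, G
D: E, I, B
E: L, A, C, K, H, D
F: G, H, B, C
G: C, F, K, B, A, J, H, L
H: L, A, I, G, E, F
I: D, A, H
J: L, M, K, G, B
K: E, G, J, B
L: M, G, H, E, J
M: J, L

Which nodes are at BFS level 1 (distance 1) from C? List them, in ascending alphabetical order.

Level 0: C
Level 1: E, F, G
Level 2: A, B, D, H, J, K, L
Level 3: I, M

E, F, G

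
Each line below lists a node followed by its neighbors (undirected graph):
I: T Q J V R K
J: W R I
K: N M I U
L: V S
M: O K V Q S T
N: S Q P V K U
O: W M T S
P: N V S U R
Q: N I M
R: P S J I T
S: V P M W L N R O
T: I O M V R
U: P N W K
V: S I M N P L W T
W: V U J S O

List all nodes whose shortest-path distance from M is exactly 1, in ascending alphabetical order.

K, O, Q, S, T, V

Level 0: M
Level 1: K, O, Q, S, T, V
Level 2: I, L, N, P, R, U, W
Level 3: J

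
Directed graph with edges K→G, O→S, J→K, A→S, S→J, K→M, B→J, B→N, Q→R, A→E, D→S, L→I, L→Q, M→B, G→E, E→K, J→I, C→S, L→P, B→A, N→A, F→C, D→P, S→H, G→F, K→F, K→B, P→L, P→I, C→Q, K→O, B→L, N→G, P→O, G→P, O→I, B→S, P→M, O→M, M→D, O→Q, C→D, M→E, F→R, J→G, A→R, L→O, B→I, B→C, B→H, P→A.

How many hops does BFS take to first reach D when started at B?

2

Level 0: B
Level 1: A, C, H, I, J, L, N, S
Level 2: D, E, G, K, O, P, Q, R
Level 3: F, M
D first appears at level 2.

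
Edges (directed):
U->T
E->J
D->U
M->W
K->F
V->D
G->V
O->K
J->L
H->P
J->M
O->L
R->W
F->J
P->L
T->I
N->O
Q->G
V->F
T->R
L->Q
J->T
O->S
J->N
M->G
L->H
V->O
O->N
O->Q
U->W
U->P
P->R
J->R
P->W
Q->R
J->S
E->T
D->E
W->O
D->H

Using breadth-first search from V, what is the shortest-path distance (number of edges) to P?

Level 0: V
Level 1: D, F, O
Level 2: E, H, J, K, L, N, Q, S, U
Level 3: G, M, P, R, T, W
Level 4: I
P first appears at level 3.

3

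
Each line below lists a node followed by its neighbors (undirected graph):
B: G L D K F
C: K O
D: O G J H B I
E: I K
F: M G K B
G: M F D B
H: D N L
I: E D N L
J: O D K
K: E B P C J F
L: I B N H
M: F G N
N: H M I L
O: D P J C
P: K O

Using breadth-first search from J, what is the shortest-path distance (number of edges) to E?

2

Level 0: J
Level 1: D, K, O
Level 2: B, C, E, F, G, H, I, P
Level 3: L, M, N
E first appears at level 2.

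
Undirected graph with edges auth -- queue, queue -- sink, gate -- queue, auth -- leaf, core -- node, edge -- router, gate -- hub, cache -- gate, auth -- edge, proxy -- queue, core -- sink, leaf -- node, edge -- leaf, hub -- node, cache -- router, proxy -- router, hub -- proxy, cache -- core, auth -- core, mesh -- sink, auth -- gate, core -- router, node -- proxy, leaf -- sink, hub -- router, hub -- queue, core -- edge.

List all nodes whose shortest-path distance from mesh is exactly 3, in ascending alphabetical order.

auth, cache, edge, gate, hub, node, proxy, router

Level 0: mesh
Level 1: sink
Level 2: core, leaf, queue
Level 3: auth, cache, edge, gate, hub, node, proxy, router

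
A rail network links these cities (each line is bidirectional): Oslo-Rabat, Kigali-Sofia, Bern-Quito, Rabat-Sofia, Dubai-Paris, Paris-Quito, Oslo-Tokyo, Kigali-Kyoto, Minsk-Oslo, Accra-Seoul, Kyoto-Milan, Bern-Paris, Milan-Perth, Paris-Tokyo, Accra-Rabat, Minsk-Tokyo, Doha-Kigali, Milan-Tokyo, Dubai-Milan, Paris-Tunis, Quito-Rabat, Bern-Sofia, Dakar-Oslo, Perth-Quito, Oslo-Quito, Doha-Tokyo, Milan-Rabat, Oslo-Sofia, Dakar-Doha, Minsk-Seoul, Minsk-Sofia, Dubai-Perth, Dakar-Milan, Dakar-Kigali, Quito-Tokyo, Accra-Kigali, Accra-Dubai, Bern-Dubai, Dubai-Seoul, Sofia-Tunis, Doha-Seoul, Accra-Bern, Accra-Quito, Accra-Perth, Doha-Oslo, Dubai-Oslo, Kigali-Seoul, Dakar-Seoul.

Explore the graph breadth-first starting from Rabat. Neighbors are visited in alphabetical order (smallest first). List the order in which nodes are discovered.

Rabat, Accra, Milan, Oslo, Quito, Sofia, Bern, Dubai, Kigali, Perth, Seoul, Dakar, Kyoto, Tokyo, Doha, Minsk, Paris, Tunis

Visit Rabat; enqueue Accra, Milan, Oslo, Quito, Sofia → queue [Accra, Milan, Oslo, Quito, Sofia]
Visit Accra; enqueue Bern, Dubai, Kigali, Perth, Seoul → queue [Milan, Oslo, Quito, Sofia, Bern, Dubai, Kigali, Perth, Seoul]
Visit Milan; enqueue Dakar, Kyoto, Tokyo → queue [Oslo, Quito, Sofia, Bern, Dubai, Kigali, Perth, Seoul, Dakar, Kyoto, Tokyo]
Visit Oslo; enqueue Doha, Minsk → queue [Quito, Sofia, Bern, Dubai, Kigali, Perth, Seoul, Dakar, Kyoto, Tokyo, Doha, Minsk]
Visit Quito; enqueue Paris → queue [Sofia, Bern, Dubai, Kigali, Perth, Seoul, Dakar, Kyoto, Tokyo, Doha, Minsk, Paris]
Visit Sofia; enqueue Tunis → queue [Bern, Dubai, Kigali, Perth, Seoul, Dakar, Kyoto, Tokyo, Doha, Minsk, Paris, Tunis]
Visit Bern → queue [Dubai, Kigali, Perth, Seoul, Dakar, Kyoto, Tokyo, Doha, Minsk, Paris, Tunis]
Visit Dubai → queue [Kigali, Perth, Seoul, Dakar, Kyoto, Tokyo, Doha, Minsk, Paris, Tunis]
Visit Kigali → queue [Perth, Seoul, Dakar, Kyoto, Tokyo, Doha, Minsk, Paris, Tunis]
Visit Perth → queue [Seoul, Dakar, Kyoto, Tokyo, Doha, Minsk, Paris, Tunis]
Visit Seoul → queue [Dakar, Kyoto, Tokyo, Doha, Minsk, Paris, Tunis]
Visit Dakar → queue [Kyoto, Tokyo, Doha, Minsk, Paris, Tunis]
Visit Kyoto → queue [Tokyo, Doha, Minsk, Paris, Tunis]
Visit Tokyo → queue [Doha, Minsk, Paris, Tunis]
Visit Doha → queue [Minsk, Paris, Tunis]
Visit Minsk → queue [Paris, Tunis]
Visit Paris → queue [Tunis]
Visit Tunis → queue []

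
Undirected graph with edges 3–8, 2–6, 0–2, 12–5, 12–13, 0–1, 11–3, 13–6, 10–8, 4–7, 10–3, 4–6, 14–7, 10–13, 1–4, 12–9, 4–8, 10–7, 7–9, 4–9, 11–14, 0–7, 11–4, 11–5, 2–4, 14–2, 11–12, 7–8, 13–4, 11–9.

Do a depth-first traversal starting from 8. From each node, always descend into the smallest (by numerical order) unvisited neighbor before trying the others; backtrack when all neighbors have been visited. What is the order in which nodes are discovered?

8 → 3 → 10 → 7 → 0 → 1 → 4 → 2 → 6 → 13 → 12 → 5 → 11 → 9 → 14

Visit 8
8 → 3
3 → 10
10 → 7
7 → 0
0 → 1
1 → 4
4 → 2
2 → 6
6 → 13
13 → 12
12 → 5
5 → 11
11 → 9
11 → 14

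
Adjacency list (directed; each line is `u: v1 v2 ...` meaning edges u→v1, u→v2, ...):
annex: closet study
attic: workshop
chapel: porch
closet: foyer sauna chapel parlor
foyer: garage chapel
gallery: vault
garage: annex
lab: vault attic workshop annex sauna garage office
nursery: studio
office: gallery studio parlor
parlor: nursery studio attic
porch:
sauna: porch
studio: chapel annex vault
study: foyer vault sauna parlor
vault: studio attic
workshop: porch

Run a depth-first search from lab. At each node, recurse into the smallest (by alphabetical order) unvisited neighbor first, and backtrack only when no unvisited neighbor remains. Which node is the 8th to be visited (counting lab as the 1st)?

Visit lab
lab → annex
annex → closet
closet → chapel
chapel → porch
closet → foyer
foyer → garage
closet → parlor
parlor → attic
attic → workshop
parlor → nursery
nursery → studio
studio → vault
closet → sauna
annex → study
lab → office
office → gallery

Visit order: lab, annex, closet, chapel, porch, foyer, garage, parlor, attic, workshop, nursery, studio, vault, sauna, study, office, gallery

parlor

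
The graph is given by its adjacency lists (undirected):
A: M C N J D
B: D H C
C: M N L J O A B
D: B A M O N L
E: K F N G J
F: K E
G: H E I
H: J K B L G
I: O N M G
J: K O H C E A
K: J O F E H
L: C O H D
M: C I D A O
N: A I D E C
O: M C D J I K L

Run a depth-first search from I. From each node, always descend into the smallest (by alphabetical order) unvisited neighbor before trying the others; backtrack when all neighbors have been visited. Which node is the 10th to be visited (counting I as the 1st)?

D

Visit I
I → G
G → E
E → F
F → K
K → H
H → B
B → C
C → A
A → D
D → L
L → O
O → J
O → M
D → N

Visit order: I, G, E, F, K, H, B, C, A, D, L, O, J, M, N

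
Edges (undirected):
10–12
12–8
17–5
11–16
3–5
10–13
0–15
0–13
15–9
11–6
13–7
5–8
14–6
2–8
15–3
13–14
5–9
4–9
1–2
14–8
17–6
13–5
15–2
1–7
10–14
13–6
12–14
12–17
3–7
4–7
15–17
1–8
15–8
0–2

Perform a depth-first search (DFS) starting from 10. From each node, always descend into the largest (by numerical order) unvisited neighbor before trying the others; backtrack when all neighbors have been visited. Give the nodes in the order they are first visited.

10, 14, 13, 7, 4, 9, 15, 17, 12, 8, 5, 3, 2, 1, 0, 6, 11, 16

Visit 10
10 → 14
14 → 13
13 → 7
7 → 4
4 → 9
9 → 15
15 → 17
17 → 12
12 → 8
8 → 5
5 → 3
8 → 2
2 → 1
2 → 0
17 → 6
6 → 11
11 → 16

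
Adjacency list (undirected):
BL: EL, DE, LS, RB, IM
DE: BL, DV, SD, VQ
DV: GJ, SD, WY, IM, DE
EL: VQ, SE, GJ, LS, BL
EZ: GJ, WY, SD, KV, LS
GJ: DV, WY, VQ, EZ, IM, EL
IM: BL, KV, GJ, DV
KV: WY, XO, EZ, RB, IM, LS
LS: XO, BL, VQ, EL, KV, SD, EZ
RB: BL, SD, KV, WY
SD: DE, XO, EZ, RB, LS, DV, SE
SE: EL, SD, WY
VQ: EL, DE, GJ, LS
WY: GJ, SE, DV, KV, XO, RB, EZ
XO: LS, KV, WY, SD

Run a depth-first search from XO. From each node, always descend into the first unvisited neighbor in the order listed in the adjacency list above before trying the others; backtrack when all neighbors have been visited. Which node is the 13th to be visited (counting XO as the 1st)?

KV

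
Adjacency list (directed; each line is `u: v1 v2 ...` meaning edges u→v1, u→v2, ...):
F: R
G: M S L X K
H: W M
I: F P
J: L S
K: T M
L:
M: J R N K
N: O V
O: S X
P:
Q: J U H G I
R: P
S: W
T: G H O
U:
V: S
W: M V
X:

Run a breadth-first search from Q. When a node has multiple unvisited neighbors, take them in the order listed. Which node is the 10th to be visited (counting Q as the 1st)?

Visit Q; enqueue J, U, H, G, I → queue [J, U, H, G, I]
Visit J; enqueue L, S → queue [U, H, G, I, L, S]
Visit U → queue [H, G, I, L, S]
Visit H; enqueue W, M → queue [G, I, L, S, W, M]
Visit G; enqueue X, K → queue [I, L, S, W, M, X, K]
Visit I; enqueue F, P → queue [L, S, W, M, X, K, F, P]
Visit L → queue [S, W, M, X, K, F, P]
Visit S → queue [W, M, X, K, F, P]
Visit W; enqueue V → queue [M, X, K, F, P, V]
Visit M; enqueue R, N → queue [X, K, F, P, V, R, N]
Visit X → queue [K, F, P, V, R, N]
Visit K; enqueue T → queue [F, P, V, R, N, T]
Visit F → queue [P, V, R, N, T]
Visit P → queue [V, R, N, T]
Visit V → queue [R, N, T]
Visit R → queue [N, T]
Visit N; enqueue O → queue [T, O]
Visit T → queue [O]
Visit O → queue []

Visit order: Q, J, U, H, G, I, L, S, W, M, X, K, F, P, V, R, N, T, O

M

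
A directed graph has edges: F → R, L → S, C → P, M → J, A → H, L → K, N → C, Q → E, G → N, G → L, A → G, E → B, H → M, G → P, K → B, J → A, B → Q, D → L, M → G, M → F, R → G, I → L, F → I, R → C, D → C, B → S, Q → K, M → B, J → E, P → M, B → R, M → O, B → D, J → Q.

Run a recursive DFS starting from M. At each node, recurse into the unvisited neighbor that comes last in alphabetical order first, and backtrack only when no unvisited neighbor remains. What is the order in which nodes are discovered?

Visit M
M → O
M → J
J → Q
Q → K
K → B
B → S
B → R
R → G
G → P
G → N
N → C
G → L
B → D
Q → E
J → A
A → H
M → F
F → I

M, O, J, Q, K, B, S, R, G, P, N, C, L, D, E, A, H, F, I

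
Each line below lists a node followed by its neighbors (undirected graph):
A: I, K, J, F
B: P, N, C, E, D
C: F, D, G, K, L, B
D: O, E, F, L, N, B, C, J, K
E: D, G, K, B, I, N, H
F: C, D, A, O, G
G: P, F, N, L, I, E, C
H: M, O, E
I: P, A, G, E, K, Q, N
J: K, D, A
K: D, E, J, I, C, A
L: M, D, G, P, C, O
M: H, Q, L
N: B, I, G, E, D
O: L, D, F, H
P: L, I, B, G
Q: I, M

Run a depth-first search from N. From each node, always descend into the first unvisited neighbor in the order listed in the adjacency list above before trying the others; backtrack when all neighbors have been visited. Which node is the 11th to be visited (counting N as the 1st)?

F

Visit N
N → B
B → P
P → L
L → M
M → H
H → O
O → D
D → E
E → G
G → F
F → C
C → K
K → J
J → A
A → I
I → Q

Visit order: N, B, P, L, M, H, O, D, E, G, F, C, K, J, A, I, Q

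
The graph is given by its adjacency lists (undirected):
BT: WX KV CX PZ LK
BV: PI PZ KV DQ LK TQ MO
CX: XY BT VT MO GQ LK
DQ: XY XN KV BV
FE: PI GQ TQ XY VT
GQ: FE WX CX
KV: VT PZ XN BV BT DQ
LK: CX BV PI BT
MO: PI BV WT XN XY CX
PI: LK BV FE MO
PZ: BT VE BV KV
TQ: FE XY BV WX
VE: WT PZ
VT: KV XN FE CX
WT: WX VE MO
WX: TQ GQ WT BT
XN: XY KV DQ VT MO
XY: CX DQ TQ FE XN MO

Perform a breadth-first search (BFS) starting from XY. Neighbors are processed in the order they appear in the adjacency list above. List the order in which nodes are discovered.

XY → CX → DQ → TQ → FE → XN → MO → BT → VT → GQ → LK → KV → BV → WX → PI → WT → PZ → VE

Visit XY; enqueue CX, DQ, TQ, FE, XN, MO → queue [CX, DQ, TQ, FE, XN, MO]
Visit CX; enqueue BT, VT, GQ, LK → queue [DQ, TQ, FE, XN, MO, BT, VT, GQ, LK]
Visit DQ; enqueue KV, BV → queue [TQ, FE, XN, MO, BT, VT, GQ, LK, KV, BV]
Visit TQ; enqueue WX → queue [FE, XN, MO, BT, VT, GQ, LK, KV, BV, WX]
Visit FE; enqueue PI → queue [XN, MO, BT, VT, GQ, LK, KV, BV, WX, PI]
Visit XN → queue [MO, BT, VT, GQ, LK, KV, BV, WX, PI]
Visit MO; enqueue WT → queue [BT, VT, GQ, LK, KV, BV, WX, PI, WT]
Visit BT; enqueue PZ → queue [VT, GQ, LK, KV, BV, WX, PI, WT, PZ]
Visit VT → queue [GQ, LK, KV, BV, WX, PI, WT, PZ]
Visit GQ → queue [LK, KV, BV, WX, PI, WT, PZ]
Visit LK → queue [KV, BV, WX, PI, WT, PZ]
Visit KV → queue [BV, WX, PI, WT, PZ]
Visit BV → queue [WX, PI, WT, PZ]
Visit WX → queue [PI, WT, PZ]
Visit PI → queue [WT, PZ]
Visit WT; enqueue VE → queue [PZ, VE]
Visit PZ → queue [VE]
Visit VE → queue []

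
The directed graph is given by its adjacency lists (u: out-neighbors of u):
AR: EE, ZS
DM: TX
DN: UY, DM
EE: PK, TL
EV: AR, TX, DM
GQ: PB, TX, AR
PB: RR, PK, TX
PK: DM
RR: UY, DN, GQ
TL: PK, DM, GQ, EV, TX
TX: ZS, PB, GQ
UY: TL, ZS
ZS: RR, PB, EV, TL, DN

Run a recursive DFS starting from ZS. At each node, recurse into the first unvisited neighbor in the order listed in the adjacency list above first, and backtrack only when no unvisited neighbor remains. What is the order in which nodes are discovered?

Visit ZS
ZS → RR
RR → UY
UY → TL
TL → PK
PK → DM
DM → TX
TX → PB
TX → GQ
GQ → AR
AR → EE
TL → EV
RR → DN

ZS, RR, UY, TL, PK, DM, TX, PB, GQ, AR, EE, EV, DN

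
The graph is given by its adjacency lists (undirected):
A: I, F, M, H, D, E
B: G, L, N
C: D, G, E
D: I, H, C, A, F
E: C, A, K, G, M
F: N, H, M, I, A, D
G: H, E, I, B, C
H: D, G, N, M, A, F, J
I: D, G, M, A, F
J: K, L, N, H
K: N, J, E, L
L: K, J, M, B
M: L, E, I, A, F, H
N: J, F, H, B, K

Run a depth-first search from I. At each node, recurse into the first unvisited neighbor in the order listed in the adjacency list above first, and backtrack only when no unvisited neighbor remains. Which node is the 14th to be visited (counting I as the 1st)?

B

Visit I
I → D
D → H
H → G
G → E
E → C
E → A
A → F
F → N
N → J
J → K
K → L
L → M
L → B

Visit order: I, D, H, G, E, C, A, F, N, J, K, L, M, B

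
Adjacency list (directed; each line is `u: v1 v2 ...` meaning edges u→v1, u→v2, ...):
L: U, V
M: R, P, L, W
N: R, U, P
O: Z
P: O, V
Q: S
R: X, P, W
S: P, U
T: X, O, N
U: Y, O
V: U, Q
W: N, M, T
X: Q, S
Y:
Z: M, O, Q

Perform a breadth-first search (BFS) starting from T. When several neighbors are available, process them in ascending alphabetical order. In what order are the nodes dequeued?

T N O X P R U Z Q S V W Y M L

Visit T; enqueue N, O, X → queue [N, O, X]
Visit N; enqueue P, R, U → queue [O, X, P, R, U]
Visit O; enqueue Z → queue [X, P, R, U, Z]
Visit X; enqueue Q, S → queue [P, R, U, Z, Q, S]
Visit P; enqueue V → queue [R, U, Z, Q, S, V]
Visit R; enqueue W → queue [U, Z, Q, S, V, W]
Visit U; enqueue Y → queue [Z, Q, S, V, W, Y]
Visit Z; enqueue M → queue [Q, S, V, W, Y, M]
Visit Q → queue [S, V, W, Y, M]
Visit S → queue [V, W, Y, M]
Visit V → queue [W, Y, M]
Visit W → queue [Y, M]
Visit Y → queue [M]
Visit M; enqueue L → queue [L]
Visit L → queue []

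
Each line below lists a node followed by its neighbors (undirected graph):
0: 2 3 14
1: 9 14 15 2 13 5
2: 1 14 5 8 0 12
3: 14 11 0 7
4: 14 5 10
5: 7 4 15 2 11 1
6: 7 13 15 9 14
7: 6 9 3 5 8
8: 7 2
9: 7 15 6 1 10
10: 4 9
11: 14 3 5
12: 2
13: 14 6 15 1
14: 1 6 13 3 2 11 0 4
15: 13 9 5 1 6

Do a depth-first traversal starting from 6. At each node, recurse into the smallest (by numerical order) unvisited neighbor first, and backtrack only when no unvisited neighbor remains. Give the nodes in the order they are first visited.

6 7 3 0 2 1 5 4 10 9 15 13 14 11 8 12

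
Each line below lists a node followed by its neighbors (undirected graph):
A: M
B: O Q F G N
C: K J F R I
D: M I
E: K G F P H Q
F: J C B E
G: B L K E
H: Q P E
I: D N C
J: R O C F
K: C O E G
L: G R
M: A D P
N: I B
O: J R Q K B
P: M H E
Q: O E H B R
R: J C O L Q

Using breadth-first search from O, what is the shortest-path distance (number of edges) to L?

Level 0: O
Level 1: B, J, K, Q, R
Level 2: C, E, F, G, H, L, N
Level 3: I, P
Level 4: D, M
Level 5: A
L first appears at level 2.

2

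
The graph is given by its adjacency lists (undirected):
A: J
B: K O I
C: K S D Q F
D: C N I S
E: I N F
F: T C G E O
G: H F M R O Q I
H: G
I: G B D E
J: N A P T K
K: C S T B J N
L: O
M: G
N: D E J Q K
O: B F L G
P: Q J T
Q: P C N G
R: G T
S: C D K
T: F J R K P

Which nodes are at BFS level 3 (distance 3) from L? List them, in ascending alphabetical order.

Level 0: L
Level 1: O
Level 2: B, F, G
Level 3: C, E, H, I, K, M, Q, R, T
Level 4: D, J, N, P, S
Level 5: A

C, E, H, I, K, M, Q, R, T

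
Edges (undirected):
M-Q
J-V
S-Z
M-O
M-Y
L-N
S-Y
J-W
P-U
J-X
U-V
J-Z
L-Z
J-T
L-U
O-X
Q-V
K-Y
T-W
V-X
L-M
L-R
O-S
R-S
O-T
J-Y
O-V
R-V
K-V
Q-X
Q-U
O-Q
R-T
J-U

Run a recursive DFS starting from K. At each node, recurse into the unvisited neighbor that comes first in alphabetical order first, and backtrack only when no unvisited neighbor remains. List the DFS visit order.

Visit K
K → V
V → J
J → T
T → O
O → M
M → L
L → N
L → R
R → S
S → Y
S → Z
L → U
U → P
U → Q
Q → X
T → W

K, V, J, T, O, M, L, N, R, S, Y, Z, U, P, Q, X, W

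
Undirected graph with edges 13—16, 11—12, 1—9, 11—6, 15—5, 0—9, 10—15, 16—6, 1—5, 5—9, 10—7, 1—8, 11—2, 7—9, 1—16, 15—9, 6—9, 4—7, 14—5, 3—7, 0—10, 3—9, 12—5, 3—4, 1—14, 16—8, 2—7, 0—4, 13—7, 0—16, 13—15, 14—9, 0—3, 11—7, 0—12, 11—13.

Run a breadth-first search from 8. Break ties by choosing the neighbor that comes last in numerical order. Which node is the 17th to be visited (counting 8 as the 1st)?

2

Visit 8; enqueue 16, 1 → queue [16, 1]
Visit 16; enqueue 13, 6, 0 → queue [1, 13, 6, 0]
Visit 1; enqueue 14, 9, 5 → queue [13, 6, 0, 14, 9, 5]
Visit 13; enqueue 15, 11, 7 → queue [6, 0, 14, 9, 5, 15, 11, 7]
Visit 6 → queue [0, 14, 9, 5, 15, 11, 7]
Visit 0; enqueue 12, 10, 4, 3 → queue [14, 9, 5, 15, 11, 7, 12, 10, 4, 3]
Visit 14 → queue [9, 5, 15, 11, 7, 12, 10, 4, 3]
Visit 9 → queue [5, 15, 11, 7, 12, 10, 4, 3]
Visit 5 → queue [15, 11, 7, 12, 10, 4, 3]
Visit 15 → queue [11, 7, 12, 10, 4, 3]
Visit 11; enqueue 2 → queue [7, 12, 10, 4, 3, 2]
Visit 7 → queue [12, 10, 4, 3, 2]
Visit 12 → queue [10, 4, 3, 2]
Visit 10 → queue [4, 3, 2]
Visit 4 → queue [3, 2]
Visit 3 → queue [2]
Visit 2 → queue []

Visit order: 8, 16, 1, 13, 6, 0, 14, 9, 5, 15, 11, 7, 12, 10, 4, 3, 2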